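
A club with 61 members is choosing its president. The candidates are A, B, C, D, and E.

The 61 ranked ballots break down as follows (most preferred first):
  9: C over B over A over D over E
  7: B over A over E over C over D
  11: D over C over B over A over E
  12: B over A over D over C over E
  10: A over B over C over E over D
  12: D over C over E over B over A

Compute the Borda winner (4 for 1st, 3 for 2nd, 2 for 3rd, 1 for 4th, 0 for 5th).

A: 9×2 + 7×3 + 11×1 + 12×3 + 10×4 + 12×0 = 126
B: 9×3 + 7×4 + 11×2 + 12×4 + 10×3 + 12×1 = 167
C: 9×4 + 7×1 + 11×3 + 12×1 + 10×2 + 12×3 = 144
D: 9×1 + 7×0 + 11×4 + 12×2 + 10×0 + 12×4 = 125
E: 9×0 + 7×2 + 11×0 + 12×0 + 10×1 + 12×2 = 48

B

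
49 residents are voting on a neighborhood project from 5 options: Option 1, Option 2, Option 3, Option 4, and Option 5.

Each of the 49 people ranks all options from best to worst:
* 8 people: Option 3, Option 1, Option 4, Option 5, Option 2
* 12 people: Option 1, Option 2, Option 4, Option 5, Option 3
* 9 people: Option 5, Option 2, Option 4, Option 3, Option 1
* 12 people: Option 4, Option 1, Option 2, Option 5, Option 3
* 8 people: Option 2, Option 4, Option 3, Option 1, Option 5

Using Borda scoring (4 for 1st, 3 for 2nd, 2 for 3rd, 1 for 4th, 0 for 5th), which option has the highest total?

Option 4

Option 1: 8×3 + 12×4 + 9×0 + 12×3 + 8×1 = 116
Option 2: 8×0 + 12×3 + 9×3 + 12×2 + 8×4 = 119
Option 3: 8×4 + 12×0 + 9×1 + 12×0 + 8×2 = 57
Option 4: 8×2 + 12×2 + 9×2 + 12×4 + 8×3 = 130
Option 5: 8×1 + 12×1 + 9×4 + 12×1 + 8×0 = 68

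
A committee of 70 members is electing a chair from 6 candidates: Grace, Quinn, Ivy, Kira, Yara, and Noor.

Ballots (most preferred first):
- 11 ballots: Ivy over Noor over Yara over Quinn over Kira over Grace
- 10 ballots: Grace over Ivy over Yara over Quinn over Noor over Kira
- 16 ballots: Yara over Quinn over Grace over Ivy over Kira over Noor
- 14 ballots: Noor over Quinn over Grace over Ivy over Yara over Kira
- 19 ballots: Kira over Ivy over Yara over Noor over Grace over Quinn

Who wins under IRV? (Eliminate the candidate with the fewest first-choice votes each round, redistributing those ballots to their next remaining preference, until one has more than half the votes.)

Ivy

Round 1: Grace 10, Quinn 0, Ivy 11, Kira 19, Yara 16, Noor 14. Quinn eliminated.
Round 2: Grace 10, Ivy 11, Kira 19, Yara 16, Noor 14. Grace eliminated.
Round 3: Ivy 21, Kira 19, Yara 16, Noor 14. Noor eliminated.
Round 4: Ivy 35, Kira 19, Yara 16. Yara eliminated.
Round 5: Ivy 51, Kira 19. Ivy has a majority (≥36).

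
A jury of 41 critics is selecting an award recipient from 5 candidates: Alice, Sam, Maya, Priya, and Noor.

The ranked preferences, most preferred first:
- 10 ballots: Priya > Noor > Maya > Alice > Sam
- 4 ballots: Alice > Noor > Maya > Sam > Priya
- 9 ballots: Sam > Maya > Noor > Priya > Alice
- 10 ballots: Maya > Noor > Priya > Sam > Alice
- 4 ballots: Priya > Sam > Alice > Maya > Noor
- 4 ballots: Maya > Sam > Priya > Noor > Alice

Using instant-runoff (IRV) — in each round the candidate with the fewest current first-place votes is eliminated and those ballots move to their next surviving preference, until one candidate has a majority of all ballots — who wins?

Round 1: Alice 4, Sam 9, Maya 14, Priya 14, Noor 0. Noor eliminated.
Round 2: Alice 4, Sam 9, Maya 14, Priya 14. Alice eliminated.
Round 3: Sam 9, Maya 18, Priya 14. Sam eliminated.
Round 4: Maya 27, Priya 14. Maya has a majority (≥21).

Maya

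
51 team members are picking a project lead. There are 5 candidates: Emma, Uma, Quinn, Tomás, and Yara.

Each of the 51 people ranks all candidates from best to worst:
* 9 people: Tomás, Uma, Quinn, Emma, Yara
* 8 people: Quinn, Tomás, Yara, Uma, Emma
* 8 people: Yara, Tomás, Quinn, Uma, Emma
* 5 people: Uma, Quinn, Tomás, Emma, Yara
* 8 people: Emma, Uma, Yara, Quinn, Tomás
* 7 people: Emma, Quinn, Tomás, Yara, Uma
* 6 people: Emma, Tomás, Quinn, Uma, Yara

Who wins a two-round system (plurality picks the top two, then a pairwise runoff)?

Tomás

Round 1 first-place votes: Emma 21, Uma 5, Quinn 8, Tomás 9, Yara 8. Emma and Tomás advance.
Runoff: Emma is ranked above Tomás on 21 ballots, Tomás above Emma on 30.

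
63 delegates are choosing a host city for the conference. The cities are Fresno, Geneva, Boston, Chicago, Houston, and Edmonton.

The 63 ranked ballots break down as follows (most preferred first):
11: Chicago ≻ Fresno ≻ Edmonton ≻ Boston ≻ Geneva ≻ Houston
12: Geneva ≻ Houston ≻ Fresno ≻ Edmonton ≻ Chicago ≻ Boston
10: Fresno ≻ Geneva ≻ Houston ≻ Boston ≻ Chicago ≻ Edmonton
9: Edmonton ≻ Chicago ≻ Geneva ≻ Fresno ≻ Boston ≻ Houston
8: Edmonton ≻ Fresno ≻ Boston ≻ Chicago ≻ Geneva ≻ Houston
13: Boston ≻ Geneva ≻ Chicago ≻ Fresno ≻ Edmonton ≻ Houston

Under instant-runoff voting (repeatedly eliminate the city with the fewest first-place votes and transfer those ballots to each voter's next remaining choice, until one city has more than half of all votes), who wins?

Round 1: Fresno 10, Geneva 12, Boston 13, Chicago 11, Houston 0, Edmonton 17. Houston eliminated.
Round 2: Fresno 10, Geneva 12, Boston 13, Chicago 11, Edmonton 17. Fresno eliminated.
Round 3: Geneva 22, Boston 13, Chicago 11, Edmonton 17. Chicago eliminated.
Round 4: Geneva 22, Boston 13, Edmonton 28. Boston eliminated.
Round 5: Geneva 35, Edmonton 28. Geneva has a majority (≥32).

Geneva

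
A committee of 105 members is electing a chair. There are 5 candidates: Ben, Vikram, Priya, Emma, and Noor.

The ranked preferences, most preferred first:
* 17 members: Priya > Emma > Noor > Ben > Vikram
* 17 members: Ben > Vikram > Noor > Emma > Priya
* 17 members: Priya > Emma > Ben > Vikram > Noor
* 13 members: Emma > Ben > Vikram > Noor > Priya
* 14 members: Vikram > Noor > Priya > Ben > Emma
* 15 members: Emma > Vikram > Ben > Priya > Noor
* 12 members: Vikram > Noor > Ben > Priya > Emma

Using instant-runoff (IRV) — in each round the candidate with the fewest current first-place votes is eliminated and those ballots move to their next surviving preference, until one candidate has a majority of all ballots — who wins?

Vikram

Round 1: Ben 17, Vikram 26, Priya 34, Emma 28, Noor 0. Noor eliminated.
Round 2: Ben 17, Vikram 26, Priya 34, Emma 28. Ben eliminated.
Round 3: Vikram 43, Priya 34, Emma 28. Emma eliminated.
Round 4: Vikram 71, Priya 34. Vikram has a majority (≥53).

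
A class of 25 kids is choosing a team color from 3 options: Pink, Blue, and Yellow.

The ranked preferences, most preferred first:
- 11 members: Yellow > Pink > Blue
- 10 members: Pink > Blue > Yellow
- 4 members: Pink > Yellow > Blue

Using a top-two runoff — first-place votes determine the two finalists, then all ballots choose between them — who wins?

Round 1 first-place votes: Pink 14, Blue 0, Yellow 11. Pink and Yellow advance.
Runoff: Pink is ranked above Yellow on 14 ballots, Yellow above Pink on 11.

Pink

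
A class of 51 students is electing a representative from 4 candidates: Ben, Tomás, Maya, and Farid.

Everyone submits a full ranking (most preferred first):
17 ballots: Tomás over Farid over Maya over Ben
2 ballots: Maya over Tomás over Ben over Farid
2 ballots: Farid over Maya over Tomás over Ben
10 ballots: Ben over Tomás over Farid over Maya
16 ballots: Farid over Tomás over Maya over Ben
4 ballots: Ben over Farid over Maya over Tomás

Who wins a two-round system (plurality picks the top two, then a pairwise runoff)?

Round 1 first-place votes: Ben 14, Tomás 17, Maya 2, Farid 18. Farid and Tomás advance.
Runoff: Farid is ranked above Tomás on 22 ballots, Tomás above Farid on 29.

Tomás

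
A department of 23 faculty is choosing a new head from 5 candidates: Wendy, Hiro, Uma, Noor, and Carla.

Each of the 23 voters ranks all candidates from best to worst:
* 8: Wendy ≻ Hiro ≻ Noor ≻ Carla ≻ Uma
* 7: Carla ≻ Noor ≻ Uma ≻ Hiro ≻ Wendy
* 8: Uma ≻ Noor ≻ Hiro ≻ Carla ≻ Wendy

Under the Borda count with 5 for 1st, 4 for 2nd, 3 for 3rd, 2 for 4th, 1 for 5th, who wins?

Wendy: 8×5 + 7×1 + 8×1 = 55
Hiro: 8×4 + 7×2 + 8×3 = 70
Uma: 8×1 + 7×3 + 8×5 = 69
Noor: 8×3 + 7×4 + 8×4 = 84
Carla: 8×2 + 7×5 + 8×2 = 67

Noor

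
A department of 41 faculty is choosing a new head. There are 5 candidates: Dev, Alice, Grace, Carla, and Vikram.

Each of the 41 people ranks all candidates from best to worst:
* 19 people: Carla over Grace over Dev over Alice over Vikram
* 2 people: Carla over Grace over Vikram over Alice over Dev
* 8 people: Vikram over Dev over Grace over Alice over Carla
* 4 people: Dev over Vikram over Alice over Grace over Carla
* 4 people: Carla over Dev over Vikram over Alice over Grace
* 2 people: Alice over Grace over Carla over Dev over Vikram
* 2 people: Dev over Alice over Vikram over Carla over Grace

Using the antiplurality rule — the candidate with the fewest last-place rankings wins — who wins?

Alice

Last-place votes: Dev 2, Alice 0, Grace 6, Carla 12, Vikram 21.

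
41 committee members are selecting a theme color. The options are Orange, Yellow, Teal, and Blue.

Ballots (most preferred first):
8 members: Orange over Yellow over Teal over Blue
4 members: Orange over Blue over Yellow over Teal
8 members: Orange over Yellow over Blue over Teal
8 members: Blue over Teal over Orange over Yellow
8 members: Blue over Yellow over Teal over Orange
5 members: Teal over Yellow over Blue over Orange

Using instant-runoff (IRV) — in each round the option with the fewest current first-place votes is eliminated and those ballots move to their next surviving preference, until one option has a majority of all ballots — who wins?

Blue

Round 1: Orange 20, Yellow 0, Teal 5, Blue 16. Yellow eliminated.
Round 2: Orange 20, Teal 5, Blue 16. Teal eliminated.
Round 3: Orange 20, Blue 21. Blue has a majority (≥21).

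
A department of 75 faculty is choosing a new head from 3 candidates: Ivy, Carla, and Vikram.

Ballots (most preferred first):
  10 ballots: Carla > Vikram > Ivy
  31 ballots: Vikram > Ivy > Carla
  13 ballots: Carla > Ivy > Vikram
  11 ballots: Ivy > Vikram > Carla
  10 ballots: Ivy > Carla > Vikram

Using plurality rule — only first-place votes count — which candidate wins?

Vikram

First-place votes: Ivy 21, Carla 23, Vikram 31.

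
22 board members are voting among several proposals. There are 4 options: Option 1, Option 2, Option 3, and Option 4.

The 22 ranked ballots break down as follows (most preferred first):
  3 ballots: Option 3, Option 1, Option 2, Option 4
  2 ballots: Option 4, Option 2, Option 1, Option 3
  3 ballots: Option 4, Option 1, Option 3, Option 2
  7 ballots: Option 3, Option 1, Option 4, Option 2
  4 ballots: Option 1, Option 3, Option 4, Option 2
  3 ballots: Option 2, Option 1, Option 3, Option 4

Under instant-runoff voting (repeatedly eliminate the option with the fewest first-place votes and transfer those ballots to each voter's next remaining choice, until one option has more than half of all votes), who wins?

Option 1

Round 1: Option 1 4, Option 2 3, Option 3 10, Option 4 5. Option 2 eliminated.
Round 2: Option 1 7, Option 3 10, Option 4 5. Option 4 eliminated.
Round 3: Option 1 12, Option 3 10. Option 1 has a majority (≥12).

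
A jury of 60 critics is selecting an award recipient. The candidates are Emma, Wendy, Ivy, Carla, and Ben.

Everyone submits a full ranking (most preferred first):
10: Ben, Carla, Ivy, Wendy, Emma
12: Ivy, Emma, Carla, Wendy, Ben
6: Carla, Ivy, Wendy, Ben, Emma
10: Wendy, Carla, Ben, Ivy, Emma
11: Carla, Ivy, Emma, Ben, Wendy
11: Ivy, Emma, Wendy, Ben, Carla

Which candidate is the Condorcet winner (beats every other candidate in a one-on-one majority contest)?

Carla

Carla vs Emma: 37–23
Carla vs Wendy: 39–21
Carla vs Ivy: 37–23
Carla vs Ben: 39–21
Carla beats every other candidate.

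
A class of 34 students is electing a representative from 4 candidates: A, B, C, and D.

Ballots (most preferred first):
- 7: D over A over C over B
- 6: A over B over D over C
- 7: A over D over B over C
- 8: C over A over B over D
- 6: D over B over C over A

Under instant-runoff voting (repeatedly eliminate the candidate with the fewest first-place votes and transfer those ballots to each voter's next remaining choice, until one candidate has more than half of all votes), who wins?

A

Round 1: A 13, B 0, C 8, D 13. B eliminated.
Round 2: A 13, C 8, D 13. C eliminated.
Round 3: A 21, D 13. A has a majority (≥18).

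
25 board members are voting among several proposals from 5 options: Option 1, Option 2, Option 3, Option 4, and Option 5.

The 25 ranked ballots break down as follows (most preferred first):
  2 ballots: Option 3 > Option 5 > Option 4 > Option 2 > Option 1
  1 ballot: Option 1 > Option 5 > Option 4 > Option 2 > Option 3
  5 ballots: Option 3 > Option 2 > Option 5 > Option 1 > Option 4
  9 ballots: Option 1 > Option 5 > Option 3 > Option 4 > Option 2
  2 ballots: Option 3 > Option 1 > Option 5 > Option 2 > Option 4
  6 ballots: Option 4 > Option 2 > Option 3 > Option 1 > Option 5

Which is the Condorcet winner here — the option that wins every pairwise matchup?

Option 3

Option 3 vs Option 1: 15–10
Option 3 vs Option 2: 18–7
Option 3 vs Option 4: 18–7
Option 3 vs Option 5: 15–10
Option 3 beats every other option.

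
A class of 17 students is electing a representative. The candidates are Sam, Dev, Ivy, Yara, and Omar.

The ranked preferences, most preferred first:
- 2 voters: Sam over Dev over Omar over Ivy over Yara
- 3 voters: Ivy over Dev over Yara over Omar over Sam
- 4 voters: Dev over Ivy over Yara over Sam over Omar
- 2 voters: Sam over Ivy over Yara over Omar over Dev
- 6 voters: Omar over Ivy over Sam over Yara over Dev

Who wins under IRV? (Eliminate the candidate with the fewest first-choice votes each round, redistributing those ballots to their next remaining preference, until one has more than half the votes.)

Dev

Round 1: Sam 4, Dev 4, Ivy 3, Yara 0, Omar 6. Yara eliminated.
Round 2: Sam 4, Dev 4, Ivy 3, Omar 6. Ivy eliminated.
Round 3: Sam 4, Dev 7, Omar 6. Sam eliminated.
Round 4: Dev 9, Omar 8. Dev has a majority (≥9).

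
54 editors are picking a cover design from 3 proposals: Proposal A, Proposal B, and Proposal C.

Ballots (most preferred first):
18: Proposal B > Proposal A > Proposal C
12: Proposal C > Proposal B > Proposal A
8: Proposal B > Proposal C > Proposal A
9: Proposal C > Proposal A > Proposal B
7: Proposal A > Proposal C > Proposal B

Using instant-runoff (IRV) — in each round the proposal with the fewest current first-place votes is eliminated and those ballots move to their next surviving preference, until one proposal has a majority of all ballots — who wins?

Proposal C

Round 1: Proposal A 7, Proposal B 26, Proposal C 21. Proposal A eliminated.
Round 2: Proposal B 26, Proposal C 28. Proposal C has a majority (≥28).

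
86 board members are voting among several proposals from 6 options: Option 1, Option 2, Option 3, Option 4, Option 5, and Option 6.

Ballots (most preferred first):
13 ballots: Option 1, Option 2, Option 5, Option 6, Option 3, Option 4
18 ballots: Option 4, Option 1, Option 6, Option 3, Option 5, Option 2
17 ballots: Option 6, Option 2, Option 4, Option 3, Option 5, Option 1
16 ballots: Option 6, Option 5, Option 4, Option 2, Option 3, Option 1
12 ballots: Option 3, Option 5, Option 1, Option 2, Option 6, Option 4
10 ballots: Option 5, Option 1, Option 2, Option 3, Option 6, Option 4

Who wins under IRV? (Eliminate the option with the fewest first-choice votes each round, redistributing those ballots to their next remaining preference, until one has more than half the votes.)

Option 1

Round 1: Option 1 13, Option 2 0, Option 3 12, Option 4 18, Option 5 10, Option 6 33. Option 2 eliminated.
Round 2: Option 1 13, Option 3 12, Option 4 18, Option 5 10, Option 6 33. Option 5 eliminated.
Round 3: Option 1 23, Option 3 12, Option 4 18, Option 6 33. Option 3 eliminated.
Round 4: Option 1 35, Option 4 18, Option 6 33. Option 4 eliminated.
Round 5: Option 1 53, Option 6 33. Option 1 has a majority (≥44).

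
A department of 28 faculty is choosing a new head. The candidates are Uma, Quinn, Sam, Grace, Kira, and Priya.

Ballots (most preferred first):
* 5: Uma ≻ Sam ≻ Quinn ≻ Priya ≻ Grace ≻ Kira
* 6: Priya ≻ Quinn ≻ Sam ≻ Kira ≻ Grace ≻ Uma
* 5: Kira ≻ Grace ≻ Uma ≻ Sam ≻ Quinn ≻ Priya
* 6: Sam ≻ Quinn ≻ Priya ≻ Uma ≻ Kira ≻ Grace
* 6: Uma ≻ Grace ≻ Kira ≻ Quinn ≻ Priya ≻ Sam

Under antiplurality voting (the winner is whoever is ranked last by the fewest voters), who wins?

Last-place votes: Uma 6, Quinn 0, Sam 6, Grace 6, Kira 5, Priya 5.

Quinn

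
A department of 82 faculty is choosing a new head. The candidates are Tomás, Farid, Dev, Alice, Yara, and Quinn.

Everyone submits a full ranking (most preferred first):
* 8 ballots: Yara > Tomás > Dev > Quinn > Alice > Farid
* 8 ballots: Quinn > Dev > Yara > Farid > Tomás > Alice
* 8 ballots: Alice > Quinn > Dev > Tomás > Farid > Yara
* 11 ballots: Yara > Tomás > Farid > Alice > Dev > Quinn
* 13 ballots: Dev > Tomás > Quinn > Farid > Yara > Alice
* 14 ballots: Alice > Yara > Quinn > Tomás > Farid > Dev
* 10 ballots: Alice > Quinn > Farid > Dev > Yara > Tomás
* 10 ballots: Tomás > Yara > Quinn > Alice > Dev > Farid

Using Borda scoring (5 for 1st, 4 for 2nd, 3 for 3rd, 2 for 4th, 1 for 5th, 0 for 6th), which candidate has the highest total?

Quinn

Tomás: 8×4 + 8×1 + 8×2 + 11×4 + 13×4 + 14×2 + 10×0 + 10×5 = 230
Farid: 8×0 + 8×2 + 8×1 + 11×3 + 13×2 + 14×1 + 10×3 + 10×0 = 127
Dev: 8×3 + 8×4 + 8×3 + 11×1 + 13×5 + 14×0 + 10×2 + 10×1 = 186
Alice: 8×1 + 8×0 + 8×5 + 11×2 + 13×0 + 14×5 + 10×5 + 10×2 = 210
Yara: 8×5 + 8×3 + 8×0 + 11×5 + 13×1 + 14×4 + 10×1 + 10×4 = 238
Quinn: 8×2 + 8×5 + 8×4 + 11×0 + 13×3 + 14×3 + 10×4 + 10×3 = 239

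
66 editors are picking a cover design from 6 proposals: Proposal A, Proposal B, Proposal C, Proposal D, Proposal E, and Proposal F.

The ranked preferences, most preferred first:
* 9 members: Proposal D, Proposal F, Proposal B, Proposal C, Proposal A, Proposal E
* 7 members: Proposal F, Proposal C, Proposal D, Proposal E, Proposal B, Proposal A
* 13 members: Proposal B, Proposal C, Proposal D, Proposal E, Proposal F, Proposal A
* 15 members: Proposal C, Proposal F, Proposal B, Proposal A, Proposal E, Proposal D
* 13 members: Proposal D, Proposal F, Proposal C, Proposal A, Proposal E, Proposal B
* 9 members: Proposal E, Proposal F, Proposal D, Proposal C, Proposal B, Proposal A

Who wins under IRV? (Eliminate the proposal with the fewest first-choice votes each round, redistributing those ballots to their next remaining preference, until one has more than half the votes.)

Proposal C

Round 1: Proposal A 0, Proposal B 13, Proposal C 15, Proposal D 22, Proposal E 9, Proposal F 7. Proposal A eliminated.
Round 2: Proposal B 13, Proposal C 15, Proposal D 22, Proposal E 9, Proposal F 7. Proposal F eliminated.
Round 3: Proposal B 13, Proposal C 22, Proposal D 22, Proposal E 9. Proposal E eliminated.
Round 4: Proposal B 13, Proposal C 22, Proposal D 31. Proposal B eliminated.
Round 5: Proposal C 35, Proposal D 31. Proposal C has a majority (≥34).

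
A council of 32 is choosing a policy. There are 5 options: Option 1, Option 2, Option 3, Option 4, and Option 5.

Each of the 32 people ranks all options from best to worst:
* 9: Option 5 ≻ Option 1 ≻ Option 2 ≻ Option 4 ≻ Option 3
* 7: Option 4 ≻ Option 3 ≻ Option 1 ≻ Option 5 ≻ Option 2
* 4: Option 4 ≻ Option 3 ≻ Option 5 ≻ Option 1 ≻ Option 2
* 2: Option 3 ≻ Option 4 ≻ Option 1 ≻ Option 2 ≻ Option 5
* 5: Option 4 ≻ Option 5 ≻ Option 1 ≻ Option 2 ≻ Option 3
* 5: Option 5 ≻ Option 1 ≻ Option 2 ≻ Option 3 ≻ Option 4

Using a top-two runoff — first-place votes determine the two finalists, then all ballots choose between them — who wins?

Option 4

Round 1 first-place votes: Option 1 0, Option 2 0, Option 3 2, Option 4 16, Option 5 14. Option 4 and Option 5 advance.
Runoff: Option 4 is ranked above Option 5 on 18 ballots, Option 5 above Option 4 on 14.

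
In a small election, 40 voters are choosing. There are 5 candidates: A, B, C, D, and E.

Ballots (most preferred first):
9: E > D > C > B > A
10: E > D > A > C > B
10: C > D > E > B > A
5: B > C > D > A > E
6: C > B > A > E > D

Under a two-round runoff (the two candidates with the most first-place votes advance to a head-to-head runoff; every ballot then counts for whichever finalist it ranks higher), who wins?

Round 1 first-place votes: A 0, B 5, C 16, D 0, E 19. E and C advance.
Runoff: E is ranked above C on 19 ballots, C above E on 21.

C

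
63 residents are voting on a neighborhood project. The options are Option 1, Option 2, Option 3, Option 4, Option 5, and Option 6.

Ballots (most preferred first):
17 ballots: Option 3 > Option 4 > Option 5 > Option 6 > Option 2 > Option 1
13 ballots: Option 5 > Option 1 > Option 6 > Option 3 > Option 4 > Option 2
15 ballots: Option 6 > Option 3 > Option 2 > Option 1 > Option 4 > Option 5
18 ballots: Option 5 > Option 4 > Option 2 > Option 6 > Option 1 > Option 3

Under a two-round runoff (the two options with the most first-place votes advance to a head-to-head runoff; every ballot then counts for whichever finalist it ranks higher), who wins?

Round 1 first-place votes: Option 1 0, Option 2 0, Option 3 17, Option 4 0, Option 5 31, Option 6 15. Option 5 and Option 3 advance.
Runoff: Option 5 is ranked above Option 3 on 31 ballots, Option 3 above Option 5 on 32.

Option 3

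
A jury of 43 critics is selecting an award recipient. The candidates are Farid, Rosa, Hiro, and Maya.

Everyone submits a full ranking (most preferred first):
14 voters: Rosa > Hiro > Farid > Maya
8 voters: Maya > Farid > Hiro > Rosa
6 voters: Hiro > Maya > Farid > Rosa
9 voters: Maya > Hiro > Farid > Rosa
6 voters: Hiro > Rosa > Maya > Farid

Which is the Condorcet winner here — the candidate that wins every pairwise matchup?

Hiro vs Farid: 35–8
Hiro vs Rosa: 29–14
Hiro vs Maya: 26–17
Hiro beats every other candidate.

Hiro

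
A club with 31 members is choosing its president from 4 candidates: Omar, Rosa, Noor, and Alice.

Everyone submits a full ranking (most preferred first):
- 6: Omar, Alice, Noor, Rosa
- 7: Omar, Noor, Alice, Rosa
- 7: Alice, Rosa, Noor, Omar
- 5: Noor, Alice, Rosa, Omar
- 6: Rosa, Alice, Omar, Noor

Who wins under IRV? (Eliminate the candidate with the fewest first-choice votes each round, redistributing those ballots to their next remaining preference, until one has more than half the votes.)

Alice

Round 1: Omar 13, Rosa 6, Noor 5, Alice 7. Noor eliminated.
Round 2: Omar 13, Rosa 6, Alice 12. Rosa eliminated.
Round 3: Omar 13, Alice 18. Alice has a majority (≥16).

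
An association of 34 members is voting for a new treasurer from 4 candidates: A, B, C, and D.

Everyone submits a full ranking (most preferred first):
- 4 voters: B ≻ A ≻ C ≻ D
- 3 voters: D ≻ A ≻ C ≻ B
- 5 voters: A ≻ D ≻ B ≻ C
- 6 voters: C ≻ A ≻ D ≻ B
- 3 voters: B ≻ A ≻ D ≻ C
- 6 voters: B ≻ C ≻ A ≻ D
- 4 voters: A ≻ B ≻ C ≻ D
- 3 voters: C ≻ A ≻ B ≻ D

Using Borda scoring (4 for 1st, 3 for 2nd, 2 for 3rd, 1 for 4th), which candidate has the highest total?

A: 4×3 + 3×3 + 5×4 + 6×3 + 3×3 + 6×2 + 4×4 + 3×3 = 105
B: 4×4 + 3×1 + 5×2 + 6×1 + 3×4 + 6×4 + 4×3 + 3×2 = 89
C: 4×2 + 3×2 + 5×1 + 6×4 + 3×1 + 6×3 + 4×2 + 3×4 = 84
D: 4×1 + 3×4 + 5×3 + 6×2 + 3×2 + 6×1 + 4×1 + 3×1 = 62

A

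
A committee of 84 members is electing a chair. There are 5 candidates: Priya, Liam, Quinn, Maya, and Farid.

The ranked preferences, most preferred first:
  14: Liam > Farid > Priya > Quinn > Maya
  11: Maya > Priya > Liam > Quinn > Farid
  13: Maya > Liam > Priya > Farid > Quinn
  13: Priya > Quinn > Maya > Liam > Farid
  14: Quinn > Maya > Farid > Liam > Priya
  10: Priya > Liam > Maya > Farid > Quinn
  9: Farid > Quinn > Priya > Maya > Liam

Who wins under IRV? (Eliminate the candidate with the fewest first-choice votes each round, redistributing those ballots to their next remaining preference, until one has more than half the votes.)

Priya

Round 1: Priya 23, Liam 14, Quinn 14, Maya 24, Farid 9. Farid eliminated.
Round 2: Priya 23, Liam 14, Quinn 23, Maya 24. Liam eliminated.
Round 3: Priya 37, Quinn 23, Maya 24. Quinn eliminated.
Round 4: Priya 46, Maya 38. Priya has a majority (≥43).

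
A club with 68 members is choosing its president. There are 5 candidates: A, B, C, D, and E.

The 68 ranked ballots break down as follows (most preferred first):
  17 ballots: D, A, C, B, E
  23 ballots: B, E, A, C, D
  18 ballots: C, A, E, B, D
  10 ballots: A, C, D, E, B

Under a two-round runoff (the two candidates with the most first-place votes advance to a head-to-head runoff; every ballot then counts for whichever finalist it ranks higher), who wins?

C

Round 1 first-place votes: A 10, B 23, C 18, D 17, E 0. B and C advance.
Runoff: B is ranked above C on 23 ballots, C above B on 45.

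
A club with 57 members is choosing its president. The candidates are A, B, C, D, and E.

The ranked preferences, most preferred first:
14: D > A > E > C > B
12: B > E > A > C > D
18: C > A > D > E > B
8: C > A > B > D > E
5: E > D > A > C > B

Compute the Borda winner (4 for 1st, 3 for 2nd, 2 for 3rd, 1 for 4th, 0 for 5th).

A

A: 14×3 + 12×2 + 18×3 + 8×3 + 5×2 = 154
B: 14×0 + 12×4 + 18×0 + 8×2 + 5×0 = 64
C: 14×1 + 12×1 + 18×4 + 8×4 + 5×1 = 135
D: 14×4 + 12×0 + 18×2 + 8×1 + 5×3 = 115
E: 14×2 + 12×3 + 18×1 + 8×0 + 5×4 = 102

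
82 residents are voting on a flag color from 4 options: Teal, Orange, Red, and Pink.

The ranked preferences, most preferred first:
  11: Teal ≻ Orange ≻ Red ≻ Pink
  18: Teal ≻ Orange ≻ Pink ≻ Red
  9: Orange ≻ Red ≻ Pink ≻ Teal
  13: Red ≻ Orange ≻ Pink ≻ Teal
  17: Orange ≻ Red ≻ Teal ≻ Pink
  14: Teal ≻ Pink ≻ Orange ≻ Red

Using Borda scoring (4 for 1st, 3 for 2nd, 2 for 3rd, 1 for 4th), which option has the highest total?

Orange

Teal: 11×4 + 18×4 + 9×1 + 13×1 + 17×2 + 14×4 = 228
Orange: 11×3 + 18×3 + 9×4 + 13×3 + 17×4 + 14×2 = 258
Red: 11×2 + 18×1 + 9×3 + 13×4 + 17×3 + 14×1 = 184
Pink: 11×1 + 18×2 + 9×2 + 13×2 + 17×1 + 14×3 = 150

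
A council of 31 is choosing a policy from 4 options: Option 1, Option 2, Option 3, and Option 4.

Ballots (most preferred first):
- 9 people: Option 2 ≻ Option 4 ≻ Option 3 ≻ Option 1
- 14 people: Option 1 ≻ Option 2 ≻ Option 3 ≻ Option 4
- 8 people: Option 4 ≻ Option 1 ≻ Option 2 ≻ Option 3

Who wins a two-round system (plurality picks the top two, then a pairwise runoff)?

Round 1 first-place votes: Option 1 14, Option 2 9, Option 3 0, Option 4 8. Option 1 and Option 2 advance.
Runoff: Option 1 is ranked above Option 2 on 22 ballots, Option 2 above Option 1 on 9.

Option 1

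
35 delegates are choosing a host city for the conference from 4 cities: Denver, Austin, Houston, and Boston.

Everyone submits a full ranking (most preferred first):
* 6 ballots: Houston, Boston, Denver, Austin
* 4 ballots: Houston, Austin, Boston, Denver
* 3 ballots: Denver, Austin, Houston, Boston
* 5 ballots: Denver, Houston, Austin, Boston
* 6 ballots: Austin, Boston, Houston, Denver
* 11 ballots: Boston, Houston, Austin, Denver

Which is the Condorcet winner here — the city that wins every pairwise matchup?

Houston

Houston vs Denver: 27–8
Houston vs Austin: 26–9
Houston vs Boston: 18–17
Houston beats every other city.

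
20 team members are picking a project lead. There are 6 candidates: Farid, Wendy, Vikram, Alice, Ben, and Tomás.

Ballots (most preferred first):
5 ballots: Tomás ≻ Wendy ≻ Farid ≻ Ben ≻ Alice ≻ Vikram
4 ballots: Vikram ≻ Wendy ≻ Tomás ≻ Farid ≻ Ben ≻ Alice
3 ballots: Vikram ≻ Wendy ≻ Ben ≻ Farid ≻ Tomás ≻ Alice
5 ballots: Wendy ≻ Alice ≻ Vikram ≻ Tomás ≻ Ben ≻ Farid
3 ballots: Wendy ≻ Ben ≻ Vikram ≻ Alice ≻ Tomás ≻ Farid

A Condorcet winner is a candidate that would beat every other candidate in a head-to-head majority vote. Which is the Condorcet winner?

Wendy vs Farid: 20–0
Wendy vs Vikram: 13–7
Wendy vs Alice: 20–0
Wendy vs Ben: 20–0
Wendy vs Tomás: 15–5
Wendy beats every other candidate.

Wendy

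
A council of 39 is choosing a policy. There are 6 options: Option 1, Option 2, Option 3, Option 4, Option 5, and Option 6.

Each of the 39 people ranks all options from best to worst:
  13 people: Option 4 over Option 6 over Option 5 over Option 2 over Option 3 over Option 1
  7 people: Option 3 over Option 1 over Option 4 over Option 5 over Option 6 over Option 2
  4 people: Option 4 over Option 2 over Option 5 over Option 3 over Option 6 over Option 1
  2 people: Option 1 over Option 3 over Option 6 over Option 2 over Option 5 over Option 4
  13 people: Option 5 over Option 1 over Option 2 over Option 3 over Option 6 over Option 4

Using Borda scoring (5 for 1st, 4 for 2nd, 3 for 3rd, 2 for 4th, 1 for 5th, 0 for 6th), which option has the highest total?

Option 5

Option 1: 13×0 + 7×4 + 4×0 + 2×5 + 13×4 = 90
Option 2: 13×2 + 7×0 + 4×4 + 2×2 + 13×3 = 85
Option 3: 13×1 + 7×5 + 4×2 + 2×4 + 13×2 = 90
Option 4: 13×5 + 7×3 + 4×5 + 2×0 + 13×0 = 106
Option 5: 13×3 + 7×2 + 4×3 + 2×1 + 13×5 = 132
Option 6: 13×4 + 7×1 + 4×1 + 2×3 + 13×1 = 82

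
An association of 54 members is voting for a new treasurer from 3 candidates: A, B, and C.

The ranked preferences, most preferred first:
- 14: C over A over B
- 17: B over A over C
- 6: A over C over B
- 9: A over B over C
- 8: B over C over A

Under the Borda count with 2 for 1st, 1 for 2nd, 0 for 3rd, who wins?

A: 14×1 + 17×1 + 6×2 + 9×2 + 8×0 = 61
B: 14×0 + 17×2 + 6×0 + 9×1 + 8×2 = 59
C: 14×2 + 17×0 + 6×1 + 9×0 + 8×1 = 42

A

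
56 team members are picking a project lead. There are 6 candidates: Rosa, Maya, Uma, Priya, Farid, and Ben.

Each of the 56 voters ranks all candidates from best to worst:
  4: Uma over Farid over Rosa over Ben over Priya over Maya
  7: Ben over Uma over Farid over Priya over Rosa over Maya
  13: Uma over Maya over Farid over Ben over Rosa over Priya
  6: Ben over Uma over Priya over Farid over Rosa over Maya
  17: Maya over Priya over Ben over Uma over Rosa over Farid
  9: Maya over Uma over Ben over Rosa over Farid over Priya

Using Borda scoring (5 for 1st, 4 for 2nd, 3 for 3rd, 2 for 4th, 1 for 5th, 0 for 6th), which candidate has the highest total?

Rosa: 4×3 + 7×1 + 13×1 + 6×1 + 17×1 + 9×2 = 73
Maya: 4×0 + 7×0 + 13×4 + 6×0 + 17×5 + 9×5 = 182
Uma: 4×5 + 7×4 + 13×5 + 6×4 + 17×2 + 9×4 = 207
Priya: 4×1 + 7×2 + 13×0 + 6×3 + 17×4 + 9×0 = 104
Farid: 4×4 + 7×3 + 13×3 + 6×2 + 17×0 + 9×1 = 97
Ben: 4×2 + 7×5 + 13×2 + 6×5 + 17×3 + 9×3 = 177

Uma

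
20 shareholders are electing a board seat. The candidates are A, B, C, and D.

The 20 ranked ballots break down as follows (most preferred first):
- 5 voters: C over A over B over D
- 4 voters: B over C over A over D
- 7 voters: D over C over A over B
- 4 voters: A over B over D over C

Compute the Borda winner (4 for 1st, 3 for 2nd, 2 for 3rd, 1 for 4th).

A: 5×3 + 4×2 + 7×2 + 4×4 = 53
B: 5×2 + 4×4 + 7×1 + 4×3 = 45
C: 5×4 + 4×3 + 7×3 + 4×1 = 57
D: 5×1 + 4×1 + 7×4 + 4×2 = 45

C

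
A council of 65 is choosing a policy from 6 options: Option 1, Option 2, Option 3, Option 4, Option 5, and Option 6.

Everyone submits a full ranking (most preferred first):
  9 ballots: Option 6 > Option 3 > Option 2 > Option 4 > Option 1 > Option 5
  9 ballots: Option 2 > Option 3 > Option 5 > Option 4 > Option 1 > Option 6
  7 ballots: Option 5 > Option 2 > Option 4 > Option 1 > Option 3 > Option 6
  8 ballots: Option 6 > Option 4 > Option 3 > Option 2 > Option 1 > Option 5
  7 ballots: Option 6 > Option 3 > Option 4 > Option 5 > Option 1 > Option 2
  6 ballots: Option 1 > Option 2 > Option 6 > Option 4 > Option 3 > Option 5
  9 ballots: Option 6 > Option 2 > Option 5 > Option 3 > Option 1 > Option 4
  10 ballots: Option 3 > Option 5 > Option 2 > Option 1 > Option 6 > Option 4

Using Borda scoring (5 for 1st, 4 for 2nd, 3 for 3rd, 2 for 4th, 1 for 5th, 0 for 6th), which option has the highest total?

Option 1: 9×1 + 9×1 + 7×2 + 8×1 + 7×1 + 6×5 + 9×1 + 10×2 = 106
Option 2: 9×3 + 9×5 + 7×4 + 8×2 + 7×0 + 6×4 + 9×4 + 10×3 = 206
Option 3: 9×4 + 9×4 + 7×1 + 8×3 + 7×4 + 6×1 + 9×2 + 10×5 = 205
Option 4: 9×2 + 9×2 + 7×3 + 8×4 + 7×3 + 6×2 + 9×0 + 10×0 = 122
Option 5: 9×0 + 9×3 + 7×5 + 8×0 + 7×2 + 6×0 + 9×3 + 10×4 = 143
Option 6: 9×5 + 9×0 + 7×0 + 8×5 + 7×5 + 6×3 + 9×5 + 10×1 = 193

Option 2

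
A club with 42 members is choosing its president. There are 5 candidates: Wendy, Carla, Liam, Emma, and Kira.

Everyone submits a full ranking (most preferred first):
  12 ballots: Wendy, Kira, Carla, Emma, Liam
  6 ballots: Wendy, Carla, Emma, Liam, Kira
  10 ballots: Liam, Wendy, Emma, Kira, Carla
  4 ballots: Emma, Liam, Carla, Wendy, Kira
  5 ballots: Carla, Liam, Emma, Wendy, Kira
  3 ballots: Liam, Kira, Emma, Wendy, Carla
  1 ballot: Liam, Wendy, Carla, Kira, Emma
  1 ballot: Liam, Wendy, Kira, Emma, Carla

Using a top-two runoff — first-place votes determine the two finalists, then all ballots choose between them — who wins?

Liam

Round 1 first-place votes: Wendy 18, Carla 5, Liam 15, Emma 4, Kira 0. Wendy and Liam advance.
Runoff: Wendy is ranked above Liam on 18 ballots, Liam above Wendy on 24.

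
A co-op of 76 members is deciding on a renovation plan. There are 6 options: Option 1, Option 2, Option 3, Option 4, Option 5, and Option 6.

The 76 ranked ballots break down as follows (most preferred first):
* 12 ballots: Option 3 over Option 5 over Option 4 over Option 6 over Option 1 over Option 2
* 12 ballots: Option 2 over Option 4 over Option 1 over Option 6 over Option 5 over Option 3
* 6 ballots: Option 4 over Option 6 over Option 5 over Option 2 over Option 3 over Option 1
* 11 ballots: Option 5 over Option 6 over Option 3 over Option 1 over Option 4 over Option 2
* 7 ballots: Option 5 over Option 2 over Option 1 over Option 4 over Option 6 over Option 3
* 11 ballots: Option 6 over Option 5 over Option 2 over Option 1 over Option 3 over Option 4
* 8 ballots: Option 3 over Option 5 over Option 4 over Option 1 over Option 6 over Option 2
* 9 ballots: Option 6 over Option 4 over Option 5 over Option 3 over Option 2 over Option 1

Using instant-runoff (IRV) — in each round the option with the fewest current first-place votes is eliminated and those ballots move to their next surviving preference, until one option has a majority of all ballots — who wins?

Round 1: Option 1 0, Option 2 12, Option 3 20, Option 4 6, Option 5 18, Option 6 20. Option 1 eliminated.
Round 2: Option 2 12, Option 3 20, Option 4 6, Option 5 18, Option 6 20. Option 4 eliminated.
Round 3: Option 2 12, Option 3 20, Option 5 18, Option 6 26. Option 2 eliminated.
Round 4: Option 3 20, Option 5 18, Option 6 38. Option 5 eliminated.
Round 5: Option 3 20, Option 6 56. Option 6 has a majority (≥39).

Option 6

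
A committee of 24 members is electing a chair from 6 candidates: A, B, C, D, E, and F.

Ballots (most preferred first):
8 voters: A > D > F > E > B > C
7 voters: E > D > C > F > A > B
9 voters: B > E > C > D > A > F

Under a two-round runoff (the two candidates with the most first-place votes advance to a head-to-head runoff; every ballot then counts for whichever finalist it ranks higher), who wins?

Round 1 first-place votes: A 8, B 9, C 0, D 0, E 7, F 0. B and A advance.
Runoff: B is ranked above A on 9 ballots, A above B on 15.

A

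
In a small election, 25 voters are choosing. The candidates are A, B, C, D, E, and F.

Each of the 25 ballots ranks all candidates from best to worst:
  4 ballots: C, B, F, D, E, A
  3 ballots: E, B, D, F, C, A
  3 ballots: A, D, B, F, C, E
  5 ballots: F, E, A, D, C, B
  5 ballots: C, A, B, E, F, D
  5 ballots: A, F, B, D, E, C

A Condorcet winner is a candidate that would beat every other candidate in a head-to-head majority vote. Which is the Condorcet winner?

A vs B: 18–7
A vs C: 13–12
A vs D: 18–7
A vs E: 13–12
A vs F: 13–12
A beats every other candidate.

A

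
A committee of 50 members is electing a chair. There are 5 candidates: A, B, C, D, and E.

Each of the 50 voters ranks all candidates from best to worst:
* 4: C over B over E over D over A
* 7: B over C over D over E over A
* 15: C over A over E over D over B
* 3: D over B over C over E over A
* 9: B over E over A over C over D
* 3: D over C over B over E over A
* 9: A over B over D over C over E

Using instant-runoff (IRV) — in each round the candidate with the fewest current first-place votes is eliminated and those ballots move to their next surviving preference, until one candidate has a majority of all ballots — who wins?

Round 1: A 9, B 16, C 19, D 6, E 0. E eliminated.
Round 2: A 9, B 16, C 19, D 6. D eliminated.
Round 3: A 9, B 19, C 22. A eliminated.
Round 4: B 28, C 22. B has a majority (≥26).

B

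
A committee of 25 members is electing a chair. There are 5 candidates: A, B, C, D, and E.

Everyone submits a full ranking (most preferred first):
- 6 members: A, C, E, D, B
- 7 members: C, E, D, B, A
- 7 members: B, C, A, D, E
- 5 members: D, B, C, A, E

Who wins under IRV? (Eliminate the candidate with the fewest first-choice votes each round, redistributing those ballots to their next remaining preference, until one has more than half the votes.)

Round 1: A 6, B 7, C 7, D 5, E 0. E eliminated.
Round 2: A 6, B 7, C 7, D 5. D eliminated.
Round 3: A 6, B 12, C 7. A eliminated.
Round 4: B 12, C 13. C has a majority (≥13).

C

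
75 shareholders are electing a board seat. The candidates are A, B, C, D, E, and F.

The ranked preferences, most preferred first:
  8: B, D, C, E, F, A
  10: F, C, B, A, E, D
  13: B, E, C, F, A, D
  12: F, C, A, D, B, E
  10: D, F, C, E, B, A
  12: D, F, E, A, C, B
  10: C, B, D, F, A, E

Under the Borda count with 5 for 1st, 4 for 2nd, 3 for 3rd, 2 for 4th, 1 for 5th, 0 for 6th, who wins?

A: 8×0 + 10×2 + 13×1 + 12×3 + 10×0 + 12×2 + 10×1 = 103
B: 8×5 + 10×3 + 13×5 + 12×1 + 10×1 + 12×0 + 10×4 = 197
C: 8×3 + 10×4 + 13×3 + 12×4 + 10×3 + 12×1 + 10×5 = 243
D: 8×4 + 10×0 + 13×0 + 12×2 + 10×5 + 12×5 + 10×3 = 196
E: 8×2 + 10×1 + 13×4 + 12×0 + 10×2 + 12×3 + 10×0 = 134
F: 8×1 + 10×5 + 13×2 + 12×5 + 10×4 + 12×4 + 10×2 = 252

F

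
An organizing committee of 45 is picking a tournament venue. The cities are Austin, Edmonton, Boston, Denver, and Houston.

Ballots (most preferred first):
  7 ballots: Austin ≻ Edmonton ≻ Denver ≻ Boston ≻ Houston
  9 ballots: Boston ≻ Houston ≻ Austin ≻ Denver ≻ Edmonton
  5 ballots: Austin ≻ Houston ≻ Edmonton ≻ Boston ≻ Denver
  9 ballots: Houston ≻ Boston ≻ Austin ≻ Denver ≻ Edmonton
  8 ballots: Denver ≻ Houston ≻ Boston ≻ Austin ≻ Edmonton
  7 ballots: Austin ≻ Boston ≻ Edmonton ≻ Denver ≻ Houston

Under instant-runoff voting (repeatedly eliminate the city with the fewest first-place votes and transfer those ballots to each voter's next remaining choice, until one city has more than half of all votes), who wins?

Houston

Round 1: Austin 19, Edmonton 0, Boston 9, Denver 8, Houston 9. Edmonton eliminated.
Round 2: Austin 19, Boston 9, Denver 8, Houston 9. Denver eliminated.
Round 3: Austin 19, Boston 9, Houston 17. Boston eliminated.
Round 4: Austin 19, Houston 26. Houston has a majority (≥23).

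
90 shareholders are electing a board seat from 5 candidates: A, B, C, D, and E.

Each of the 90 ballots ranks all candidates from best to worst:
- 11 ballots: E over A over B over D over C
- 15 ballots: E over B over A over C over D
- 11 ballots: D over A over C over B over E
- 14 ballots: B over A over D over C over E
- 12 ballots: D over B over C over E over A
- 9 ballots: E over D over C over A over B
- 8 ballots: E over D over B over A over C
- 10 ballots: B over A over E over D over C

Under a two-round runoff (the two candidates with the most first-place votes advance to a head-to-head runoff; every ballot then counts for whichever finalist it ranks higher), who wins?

B

Round 1 first-place votes: A 0, B 24, C 0, D 23, E 43. E and B advance.
Runoff: E is ranked above B on 43 ballots, B above E on 47.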